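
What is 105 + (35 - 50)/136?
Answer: 14265/136 ≈ 104.89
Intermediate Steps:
105 + (35 - 50)/136 = 105 - 15*1/136 = 105 - 15/136 = 14265/136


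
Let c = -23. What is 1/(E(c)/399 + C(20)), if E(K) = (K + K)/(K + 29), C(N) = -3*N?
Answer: -1197/71843 ≈ -0.016661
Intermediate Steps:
E(K) = 2*K/(29 + K) (E(K) = (2*K)/(29 + K) = 2*K/(29 + K))
1/(E(c)/399 + C(20)) = 1/((2*(-23)/(29 - 23))/399 - 3*20) = 1/((2*(-23)/6)*(1/399) - 60) = 1/((2*(-23)*(1/6))*(1/399) - 60) = 1/(-23/3*1/399 - 60) = 1/(-23/1197 - 60) = 1/(-71843/1197) = -1197/71843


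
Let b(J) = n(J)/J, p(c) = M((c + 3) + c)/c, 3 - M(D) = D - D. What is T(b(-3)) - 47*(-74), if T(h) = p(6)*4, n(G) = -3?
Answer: 3480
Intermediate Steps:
M(D) = 3 (M(D) = 3 - (D - D) = 3 - 1*0 = 3 + 0 = 3)
p(c) = 3/c
b(J) = -3/J
T(h) = 2 (T(h) = (3/6)*4 = (3*(1/6))*4 = (1/2)*4 = 2)
T(b(-3)) - 47*(-74) = 2 - 47*(-74) = 2 + 3478 = 3480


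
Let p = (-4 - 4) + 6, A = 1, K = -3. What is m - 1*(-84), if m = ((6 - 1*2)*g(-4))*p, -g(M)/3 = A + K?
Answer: 36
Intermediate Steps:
p = -2 (p = -8 + 6 = -2)
g(M) = 6 (g(M) = -3*(1 - 3) = -3*(-2) = 6)
m = -48 (m = ((6 - 1*2)*6)*(-2) = ((6 - 2)*6)*(-2) = (4*6)*(-2) = 24*(-2) = -48)
m - 1*(-84) = -48 - 1*(-84) = -48 + 84 = 36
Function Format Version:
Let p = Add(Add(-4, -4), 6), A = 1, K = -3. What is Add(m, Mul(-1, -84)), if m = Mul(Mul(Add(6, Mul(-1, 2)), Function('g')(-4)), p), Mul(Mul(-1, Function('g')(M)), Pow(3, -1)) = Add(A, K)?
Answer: 36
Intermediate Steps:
p = -2 (p = Add(-8, 6) = -2)
Function('g')(M) = 6 (Function('g')(M) = Mul(-3, Add(1, -3)) = Mul(-3, -2) = 6)
m = -48 (m = Mul(Mul(Add(6, Mul(-1, 2)), 6), -2) = Mul(Mul(Add(6, -2), 6), -2) = Mul(Mul(4, 6), -2) = Mul(24, -2) = -48)
Add(m, Mul(-1, -84)) = Add(-48, Mul(-1, -84)) = Add(-48, 84) = 36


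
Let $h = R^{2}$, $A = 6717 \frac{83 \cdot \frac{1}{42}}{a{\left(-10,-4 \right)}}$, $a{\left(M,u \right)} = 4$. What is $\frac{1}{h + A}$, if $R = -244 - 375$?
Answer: $\frac{56}{21642853} \approx 2.5875 \cdot 10^{-6}$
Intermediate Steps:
$R = -619$
$A = \frac{185837}{56}$ ($A = 6717 \frac{83 \cdot \frac{1}{42}}{4} = 6717 \cdot 83 \cdot \frac{1}{42} \cdot \frac{1}{4} = 6717 \cdot \frac{83}{42} \cdot \frac{1}{4} = 6717 \cdot \frac{83}{168} = \frac{185837}{56} \approx 3318.5$)
$h = 383161$ ($h = \left(-619\right)^{2} = 383161$)
$\frac{1}{h + A} = \frac{1}{383161 + \frac{185837}{56}} = \frac{1}{\frac{21642853}{56}} = \frac{56}{21642853}$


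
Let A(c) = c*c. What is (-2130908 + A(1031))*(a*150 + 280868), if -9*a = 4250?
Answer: -672917676488/3 ≈ -2.2431e+11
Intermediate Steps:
a = -4250/9 (a = -⅑*4250 = -4250/9 ≈ -472.22)
A(c) = c²
(-2130908 + A(1031))*(a*150 + 280868) = (-2130908 + 1031²)*(-4250/9*150 + 280868) = (-2130908 + 1062961)*(-212500/3 + 280868) = -1067947*630104/3 = -672917676488/3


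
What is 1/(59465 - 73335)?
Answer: -1/13870 ≈ -7.2098e-5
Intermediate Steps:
1/(59465 - 73335) = 1/(-13870) = -1/13870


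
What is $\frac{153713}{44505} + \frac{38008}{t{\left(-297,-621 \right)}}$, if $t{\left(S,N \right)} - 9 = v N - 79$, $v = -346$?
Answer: $\frac{8677120897}{2389873995} \approx 3.6308$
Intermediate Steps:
$t{\left(S,N \right)} = -70 - 346 N$ ($t{\left(S,N \right)} = 9 - \left(79 + 346 N\right) = -70 - 346 N$)
$\frac{153713}{44505} + \frac{38008}{t{\left(-297,-621 \right)}} = \frac{153713}{44505} + \frac{38008}{-70 - -214866} = 153713 \cdot \frac{1}{44505} + \frac{38008}{-70 + 214866} = \frac{153713}{44505} + \frac{38008}{214796} = \frac{153713}{44505} + 38008 \cdot \frac{1}{214796} = \frac{153713}{44505} + \frac{9502}{53699} = \frac{8677120897}{2389873995}$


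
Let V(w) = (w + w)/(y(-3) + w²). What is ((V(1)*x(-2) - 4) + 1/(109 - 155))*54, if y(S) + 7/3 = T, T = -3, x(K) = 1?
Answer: -72387/299 ≈ -242.10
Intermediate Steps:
y(S) = -16/3 (y(S) = -7/3 - 3 = -16/3)
V(w) = 2*w/(-16/3 + w²) (V(w) = (w + w)/(-16/3 + w²) = (2*w)/(-16/3 + w²) = 2*w/(-16/3 + w²))
((V(1)*x(-2) - 4) + 1/(109 - 155))*54 = (((6*1/(-16 + 3*1²))*1 - 4) + 1/(109 - 155))*54 = (((6*1/(-16 + 3*1))*1 - 4) + 1/(-46))*54 = (((6*1/(-16 + 3))*1 - 4) - 1/46)*54 = (((6*1/(-13))*1 - 4) - 1/46)*54 = (((6*1*(-1/13))*1 - 4) - 1/46)*54 = ((-6/13*1 - 4) - 1/46)*54 = ((-6/13 - 4) - 1/46)*54 = (-58/13 - 1/46)*54 = -2681/598*54 = -72387/299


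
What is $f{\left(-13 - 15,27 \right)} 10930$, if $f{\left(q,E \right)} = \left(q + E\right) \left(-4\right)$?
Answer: $43720$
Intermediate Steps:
$f{\left(q,E \right)} = - 4 E - 4 q$ ($f{\left(q,E \right)} = \left(E + q\right) \left(-4\right) = - 4 E - 4 q$)
$f{\left(-13 - 15,27 \right)} 10930 = \left(\left(-4\right) 27 - 4 \left(-13 - 15\right)\right) 10930 = \left(-108 - 4 \left(-13 - 15\right)\right) 10930 = \left(-108 - -112\right) 10930 = \left(-108 + 112\right) 10930 = 4 \cdot 10930 = 43720$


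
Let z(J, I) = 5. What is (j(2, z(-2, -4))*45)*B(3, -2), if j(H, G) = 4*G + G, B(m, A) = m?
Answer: 3375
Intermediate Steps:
j(H, G) = 5*G
(j(2, z(-2, -4))*45)*B(3, -2) = ((5*5)*45)*3 = (25*45)*3 = 1125*3 = 3375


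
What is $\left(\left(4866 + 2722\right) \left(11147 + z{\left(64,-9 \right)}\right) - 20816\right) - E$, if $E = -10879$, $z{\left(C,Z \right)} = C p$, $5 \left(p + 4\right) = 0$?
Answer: $82630971$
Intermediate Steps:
$p = -4$ ($p = -4 + \frac{1}{5} \cdot 0 = -4 + 0 = -4$)
$z{\left(C,Z \right)} = - 4 C$ ($z{\left(C,Z \right)} = C \left(-4\right) = - 4 C$)
$\left(\left(4866 + 2722\right) \left(11147 + z{\left(64,-9 \right)}\right) - 20816\right) - E = \left(\left(4866 + 2722\right) \left(11147 - 256\right) - 20816\right) - -10879 = \left(7588 \left(11147 - 256\right) - 20816\right) + 10879 = \left(7588 \cdot 10891 - 20816\right) + 10879 = \left(82640908 - 20816\right) + 10879 = 82620092 + 10879 = 82630971$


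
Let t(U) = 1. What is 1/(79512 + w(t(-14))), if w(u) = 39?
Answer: 1/79551 ≈ 1.2571e-5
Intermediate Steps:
1/(79512 + w(t(-14))) = 1/(79512 + 39) = 1/79551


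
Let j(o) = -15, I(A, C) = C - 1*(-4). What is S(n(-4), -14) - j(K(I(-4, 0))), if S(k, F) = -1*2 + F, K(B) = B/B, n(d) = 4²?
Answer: -1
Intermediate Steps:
n(d) = 16
I(A, C) = 4 + C (I(A, C) = C + 4 = 4 + C)
K(B) = 1
S(k, F) = -2 + F
S(n(-4), -14) - j(K(I(-4, 0))) = (-2 - 14) - 1*(-15) = -16 + 15 = -1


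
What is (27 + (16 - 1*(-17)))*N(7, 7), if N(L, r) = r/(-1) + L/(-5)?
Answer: -504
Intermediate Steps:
N(L, r) = -r - L/5 (N(L, r) = r*(-1) + L*(-1/5) = -r - L/5)
(27 + (16 - 1*(-17)))*N(7, 7) = (27 + (16 - 1*(-17)))*(-1*7 - 1/5*7) = (27 + (16 + 17))*(-7 - 7/5) = (27 + 33)*(-42/5) = 60*(-42/5) = -504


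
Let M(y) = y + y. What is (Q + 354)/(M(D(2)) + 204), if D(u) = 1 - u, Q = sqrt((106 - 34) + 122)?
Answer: 177/101 + sqrt(194)/202 ≈ 1.8214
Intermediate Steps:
Q = sqrt(194) (Q = sqrt(72 + 122) = sqrt(194) ≈ 13.928)
M(y) = 2*y
(Q + 354)/(M(D(2)) + 204) = (sqrt(194) + 354)/(2*(1 - 1*2) + 204) = (354 + sqrt(194))/(2*(1 - 2) + 204) = (354 + sqrt(194))/(2*(-1) + 204) = (354 + sqrt(194))/(-2 + 204) = (354 + sqrt(194))/202 = (354 + sqrt(194))*(1/202) = 177/101 + sqrt(194)/202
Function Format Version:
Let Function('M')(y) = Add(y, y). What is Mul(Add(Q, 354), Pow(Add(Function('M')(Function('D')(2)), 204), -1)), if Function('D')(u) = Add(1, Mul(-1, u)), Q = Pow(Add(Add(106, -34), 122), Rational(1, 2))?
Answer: Add(Rational(177, 101), Mul(Rational(1, 202), Pow(194, Rational(1, 2)))) ≈ 1.8214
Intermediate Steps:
Q = Pow(194, Rational(1, 2)) (Q = Pow(Add(72, 122), Rational(1, 2)) = Pow(194, Rational(1, 2)) ≈ 13.928)
Function('M')(y) = Mul(2, y)
Mul(Add(Q, 354), Pow(Add(Function('M')(Function('D')(2)), 204), -1)) = Mul(Add(Pow(194, Rational(1, 2)), 354), Pow(Add(Mul(2, Add(1, Mul(-1, 2))), 204), -1)) = Mul(Add(354, Pow(194, Rational(1, 2))), Pow(Add(Mul(2, Add(1, -2)), 204), -1)) = Mul(Add(354, Pow(194, Rational(1, 2))), Pow(Add(Mul(2, -1), 204), -1)) = Mul(Add(354, Pow(194, Rational(1, 2))), Pow(Add(-2, 204), -1)) = Mul(Add(354, Pow(194, Rational(1, 2))), Pow(202, -1)) = Mul(Add(354, Pow(194, Rational(1, 2))), Rational(1, 202)) = Add(Rational(177, 101), Mul(Rational(1, 202), Pow(194, Rational(1, 2))))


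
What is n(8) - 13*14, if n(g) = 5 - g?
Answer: -185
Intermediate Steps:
n(8) - 13*14 = (5 - 1*8) - 13*14 = (5 - 8) - 182 = -3 - 182 = -185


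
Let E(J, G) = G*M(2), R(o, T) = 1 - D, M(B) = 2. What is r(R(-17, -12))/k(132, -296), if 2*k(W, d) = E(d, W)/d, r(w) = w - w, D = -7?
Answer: 0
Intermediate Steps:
R(o, T) = 8 (R(o, T) = 1 - 1*(-7) = 1 + 7 = 8)
E(J, G) = 2*G (E(J, G) = G*2 = 2*G)
r(w) = 0
k(W, d) = W/d (k(W, d) = ((2*W)/d)/2 = (2*W/d)/2 = W/d)
r(R(-17, -12))/k(132, -296) = 0/((132/(-296))) = 0/((132*(-1/296))) = 0/(-33/74) = 0*(-74/33) = 0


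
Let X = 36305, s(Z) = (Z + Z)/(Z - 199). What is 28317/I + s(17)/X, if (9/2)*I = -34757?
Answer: -841973054753/229657225070 ≈ -3.6662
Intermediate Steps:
I = -69514/9 (I = (2/9)*(-34757) = -69514/9 ≈ -7723.8)
s(Z) = 2*Z/(-199 + Z) (s(Z) = (2*Z)/(-199 + Z) = 2*Z/(-199 + Z))
28317/I + s(17)/X = 28317/(-69514/9) + (2*17/(-199 + 17))/36305 = 28317*(-9/69514) + (2*17/(-182))*(1/36305) = -254853/69514 + (2*17*(-1/182))*(1/36305) = -254853/69514 - 17/91*1/36305 = -254853/69514 - 17/3303755 = -841973054753/229657225070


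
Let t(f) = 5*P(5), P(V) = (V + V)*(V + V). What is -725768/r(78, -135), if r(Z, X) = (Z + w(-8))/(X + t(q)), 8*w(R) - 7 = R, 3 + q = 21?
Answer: -2119242560/623 ≈ -3.4017e+6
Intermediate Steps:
P(V) = 4*V² (P(V) = (2*V)*(2*V) = 4*V²)
q = 18 (q = -3 + 21 = 18)
t(f) = 500 (t(f) = 5*(4*5²) = 5*(4*25) = 5*100 = 500)
w(R) = 7/8 + R/8
r(Z, X) = (-⅛ + Z)/(500 + X) (r(Z, X) = (Z + (7/8 + (⅛)*(-8)))/(X + 500) = (Z + (7/8 - 1))/(500 + X) = (Z - ⅛)/(500 + X) = (-⅛ + Z)/(500 + X))
-725768/r(78, -135) = -725768*(500 - 135)/(-⅛ + 78) = -725768/((623/8)/365) = -725768/((1/365)*(623/8)) = -725768/623/2920 = -725768*2920/623 = -2119242560/623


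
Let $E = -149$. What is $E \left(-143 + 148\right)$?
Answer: $-745$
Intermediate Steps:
$E \left(-143 + 148\right) = - 149 \left(-143 + 148\right) = \left(-149\right) 5 = -745$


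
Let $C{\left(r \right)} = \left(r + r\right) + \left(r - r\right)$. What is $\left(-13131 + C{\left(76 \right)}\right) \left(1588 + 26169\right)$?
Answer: $-360258103$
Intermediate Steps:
$C{\left(r \right)} = 2 r$ ($C{\left(r \right)} = 2 r + 0 = 2 r$)
$\left(-13131 + C{\left(76 \right)}\right) \left(1588 + 26169\right) = \left(-13131 + 2 \cdot 76\right) \left(1588 + 26169\right) = \left(-13131 + 152\right) 27757 = \left(-12979\right) 27757 = -360258103$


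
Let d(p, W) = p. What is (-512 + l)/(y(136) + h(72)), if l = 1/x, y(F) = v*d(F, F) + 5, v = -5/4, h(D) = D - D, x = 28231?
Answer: 14454271/4658115 ≈ 3.1030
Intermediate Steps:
h(D) = 0
v = -5/4 (v = -5*1/4 = -5/4 ≈ -1.2500)
y(F) = 5 - 5*F/4 (y(F) = -5*F/4 + 5 = 5 - 5*F/4)
l = 1/28231 ≈ 3.5422e-5
(-512 + l)/(y(136) + h(72)) = (-512 + 1/28231)/((5 - 5/4*136) + 0) = -14454271/(28231*((5 - 170) + 0)) = -14454271/(28231*(-165 + 0)) = -14454271/28231/(-165) = -14454271/28231*(-1/165) = 14454271/4658115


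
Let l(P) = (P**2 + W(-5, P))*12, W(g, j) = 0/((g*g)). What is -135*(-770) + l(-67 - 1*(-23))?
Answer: 127182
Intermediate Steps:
W(g, j) = 0 (W(g, j) = 0/(g**2) = 0/g**2 = 0)
l(P) = 12*P**2 (l(P) = (P**2 + 0)*12 = P**2*12 = 12*P**2)
-135*(-770) + l(-67 - 1*(-23)) = -135*(-770) + 12*(-67 - 1*(-23))**2 = 103950 + 12*(-67 + 23)**2 = 103950 + 12*(-44)**2 = 103950 + 12*1936 = 103950 + 23232 = 127182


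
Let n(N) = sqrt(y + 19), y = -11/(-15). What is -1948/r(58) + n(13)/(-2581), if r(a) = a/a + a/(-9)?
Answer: 17532/49 - 2*sqrt(1110)/38715 ≈ 357.79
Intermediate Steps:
y = 11/15 (y = -11*(-1/15) = 11/15 ≈ 0.73333)
r(a) = 1 - a/9 (r(a) = 1 + a*(-1/9) = 1 - a/9)
n(N) = 2*sqrt(1110)/15 (n(N) = sqrt(11/15 + 19) = sqrt(296/15) = 2*sqrt(1110)/15)
-1948/r(58) + n(13)/(-2581) = -1948/(1 - 1/9*58) + (2*sqrt(1110)/15)/(-2581) = -1948/(1 - 58/9) + (2*sqrt(1110)/15)*(-1/2581) = -1948/(-49/9) - 2*sqrt(1110)/38715 = -1948*(-9/49) - 2*sqrt(1110)/38715 = 17532/49 - 2*sqrt(1110)/38715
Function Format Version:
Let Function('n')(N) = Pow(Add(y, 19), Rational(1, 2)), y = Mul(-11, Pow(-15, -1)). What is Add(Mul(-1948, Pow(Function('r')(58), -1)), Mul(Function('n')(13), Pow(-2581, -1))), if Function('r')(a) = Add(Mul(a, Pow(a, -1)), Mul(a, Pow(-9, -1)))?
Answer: Add(Rational(17532, 49), Mul(Rational(-2, 38715), Pow(1110, Rational(1, 2)))) ≈ 357.79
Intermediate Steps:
y = Rational(11, 15) (y = Mul(-11, Rational(-1, 15)) = Rational(11, 15) ≈ 0.73333)
Function('r')(a) = Add(1, Mul(Rational(-1, 9), a)) (Function('r')(a) = Add(1, Mul(a, Rational(-1, 9))) = Add(1, Mul(Rational(-1, 9), a)))
Function('n')(N) = Mul(Rational(2, 15), Pow(1110, Rational(1, 2))) (Function('n')(N) = Pow(Add(Rational(11, 15), 19), Rational(1, 2)) = Pow(Rational(296, 15), Rational(1, 2)) = Mul(Rational(2, 15), Pow(1110, Rational(1, 2))))
Add(Mul(-1948, Pow(Function('r')(58), -1)), Mul(Function('n')(13), Pow(-2581, -1))) = Add(Mul(-1948, Pow(Add(1, Mul(Rational(-1, 9), 58)), -1)), Mul(Mul(Rational(2, 15), Pow(1110, Rational(1, 2))), Pow(-2581, -1))) = Add(Mul(-1948, Pow(Add(1, Rational(-58, 9)), -1)), Mul(Mul(Rational(2, 15), Pow(1110, Rational(1, 2))), Rational(-1, 2581))) = Add(Mul(-1948, Pow(Rational(-49, 9), -1)), Mul(Rational(-2, 38715), Pow(1110, Rational(1, 2)))) = Add(Mul(-1948, Rational(-9, 49)), Mul(Rational(-2, 38715), Pow(1110, Rational(1, 2)))) = Add(Rational(17532, 49), Mul(Rational(-2, 38715), Pow(1110, Rational(1, 2))))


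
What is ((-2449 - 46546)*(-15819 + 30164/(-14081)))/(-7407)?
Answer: -10914983759485/104297967 ≈ -1.0465e+5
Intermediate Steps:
((-2449 - 46546)*(-15819 + 30164/(-14081)))/(-7407) = -48995*(-15819 + 30164*(-1/14081))*(-1/7407) = -48995*(-15819 - 30164/14081)*(-1/7407) = -48995*(-222777503/14081)*(-1/7407) = (10914983759485/14081)*(-1/7407) = -10914983759485/104297967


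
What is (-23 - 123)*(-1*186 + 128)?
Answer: 8468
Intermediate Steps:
(-23 - 123)*(-1*186 + 128) = -146*(-186 + 128) = -146*(-58) = 8468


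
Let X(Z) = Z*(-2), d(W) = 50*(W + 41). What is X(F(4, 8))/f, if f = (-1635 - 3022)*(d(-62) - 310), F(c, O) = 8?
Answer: -1/395845 ≈ -2.5262e-6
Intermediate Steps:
d(W) = 2050 + 50*W (d(W) = 50*(41 + W) = 2050 + 50*W)
X(Z) = -2*Z
f = 6333520 (f = (-1635 - 3022)*((2050 + 50*(-62)) - 310) = -4657*((2050 - 3100) - 310) = -4657*(-1050 - 310) = -4657*(-1360) = 6333520)
X(F(4, 8))/f = -2*8/6333520 = -16*1/6333520 = -1/395845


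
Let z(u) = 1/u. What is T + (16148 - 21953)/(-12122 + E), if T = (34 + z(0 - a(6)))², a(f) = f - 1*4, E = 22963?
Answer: 48642029/43364 ≈ 1121.7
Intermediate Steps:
a(f) = -4 + f (a(f) = f - 4 = -4 + f)
T = 4489/4 (T = (34 + 1/(0 - (-4 + 6)))² = (34 + 1/(0 - 1*2))² = (34 + 1/(0 - 2))² = (34 + 1/(-2))² = (34 - ½)² = (67/2)² = 4489/4 ≈ 1122.3)
T + (16148 - 21953)/(-12122 + E) = 4489/4 + (16148 - 21953)/(-12122 + 22963) = 4489/4 - 5805/10841 = 48642029/43364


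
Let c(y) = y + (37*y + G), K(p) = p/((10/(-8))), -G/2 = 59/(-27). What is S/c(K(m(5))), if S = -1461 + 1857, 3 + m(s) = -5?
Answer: 26730/16711 ≈ 1.5995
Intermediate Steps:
G = 118/27 (G = -118/(-27) = -118*(-1)/27 = -2*(-59/27) = 118/27 ≈ 4.3704)
m(s) = -8 (m(s) = -3 - 5 = -8)
K(p) = -4*p/5 (K(p) = p/((10*(-1/8))) = p/(-5/4) = p*(-4/5) = -4*p/5)
c(y) = 118/27 + 38*y (c(y) = y + (37*y + 118/27) = y + (118/27 + 37*y) = 118/27 + 38*y)
S = 396
S/c(K(m(5))) = 396/(118/27 + 38*(-4/5*(-8))) = 396/(118/27 + 38*(32/5)) = 396/(118/27 + 1216/5) = 396/(33422/135) = 396*(135/33422) = 26730/16711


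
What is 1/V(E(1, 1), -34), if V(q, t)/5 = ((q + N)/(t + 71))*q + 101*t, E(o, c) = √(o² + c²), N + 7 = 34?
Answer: -783512/13452688065 - 111*√2/8968458710 ≈ -5.8260e-5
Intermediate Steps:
N = 27 (N = -7 + 34 = 27)
E(o, c) = √(c² + o²)
V(q, t) = 505*t + 5*q*(27 + q)/(71 + t) (V(q, t) = 5*(((q + 27)/(t + 71))*q + 101*t) = 5*(((27 + q)/(71 + t))*q + 101*t) = 5*(q*(27 + q)/(71 + t) + 101*t) = 5*(101*t + q*(27 + q)/(71 + t)) = 505*t + 5*q*(27 + q)/(71 + t))
1/V(E(1, 1), -34) = 1/(5*((√(1² + 1²))² + 27*√(1² + 1²) + 101*(-34)² + 7171*(-34))/(71 - 34)) = 1/(5*((√(1 + 1))² + 27*√(1 + 1) + 101*1156 - 243814)/37) = 1/(5*(1/37)*((√2)² + 27*√2 + 116756 - 243814)) = 1/(5*(1/37)*(2 + 27*√2 + 116756 - 243814)) = 1/(5*(1/37)*(-127056 + 27*√2)) = 1/(-635280/37 + 135*√2/37)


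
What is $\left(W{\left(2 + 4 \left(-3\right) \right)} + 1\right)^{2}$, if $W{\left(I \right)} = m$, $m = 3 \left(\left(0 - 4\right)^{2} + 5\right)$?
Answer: $4096$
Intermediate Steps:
$m = 63$ ($m = 3 \left(\left(-4\right)^{2} + 5\right) = 3 \left(16 + 5\right) = 3 \cdot 21 = 63$)
$W{\left(I \right)} = 63$
$\left(W{\left(2 + 4 \left(-3\right) \right)} + 1\right)^{2} = \left(63 + 1\right)^{2} = 64^{2} = 4096$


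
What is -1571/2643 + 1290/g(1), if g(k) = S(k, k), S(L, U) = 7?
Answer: 3398473/18501 ≈ 183.69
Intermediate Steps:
g(k) = 7
-1571/2643 + 1290/g(1) = -1571/2643 + 1290/7 = 3398473/18501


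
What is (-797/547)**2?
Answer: 635209/299209 ≈ 2.1230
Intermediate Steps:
(-797/547)**2 = 635209/299209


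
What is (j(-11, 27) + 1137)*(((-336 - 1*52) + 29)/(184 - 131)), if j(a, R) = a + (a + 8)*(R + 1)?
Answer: -374078/53 ≈ -7058.1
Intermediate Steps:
j(a, R) = a + (1 + R)*(8 + a) (j(a, R) = a + (8 + a)*(1 + R) = a + (1 + R)*(8 + a))
(j(-11, 27) + 1137)*(((-336 - 1*52) + 29)/(184 - 131)) = ((8 + 2*(-11) + 8*27 + 27*(-11)) + 1137)*(((-336 - 1*52) + 29)/(184 - 131)) = ((8 - 22 + 216 - 297) + 1137)*(((-336 - 52) + 29)/53) = (-95 + 1137)*((-388 + 29)*(1/53)) = 1042*(-359*1/53) = 1042*(-359/53) = -374078/53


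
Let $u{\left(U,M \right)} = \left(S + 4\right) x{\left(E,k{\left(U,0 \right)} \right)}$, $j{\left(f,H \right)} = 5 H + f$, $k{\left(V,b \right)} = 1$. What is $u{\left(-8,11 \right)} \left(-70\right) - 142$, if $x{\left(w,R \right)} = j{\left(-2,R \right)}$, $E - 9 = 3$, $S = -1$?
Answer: $-772$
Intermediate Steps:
$E = 12$ ($E = 9 + 3 = 12$)
$j{\left(f,H \right)} = f + 5 H$
$x{\left(w,R \right)} = -2 + 5 R$
$u{\left(U,M \right)} = 9$ ($u{\left(U,M \right)} = \left(-1 + 4\right) \left(-2 + 5 \cdot 1\right) = 3 \left(-2 + 5\right) = 3 \cdot 3 = 9$)
$u{\left(-8,11 \right)} \left(-70\right) - 142 = 9 \left(-70\right) - 142 = -630 - 142 = -772$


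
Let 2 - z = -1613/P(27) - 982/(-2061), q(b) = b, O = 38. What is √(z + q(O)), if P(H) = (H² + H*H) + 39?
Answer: √4771462509383/342813 ≈ 6.3719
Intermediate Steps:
P(H) = 39 + 2*H² (P(H) = (H² + H²) + 39 = 2*H² + 39 = 39 + 2*H²)
z = 2674991/1028439 (z = 2 - (-1613/(39 + 2*27²) - 982/(-2061)) = 2 - (-1613/(39 + 2*729) - 982*(-1/2061)) = 2 - (-1613/(39 + 1458) + 982/2061) = 2 - (-1613/1497 + 982/2061) = 2 - 1*(-618113/1028439) = 2 + 618113/1028439 = 2674991/1028439 ≈ 2.6010)
√(z + q(O)) = √(2674991/1028439 + 38) = √(41755673/1028439) = √4771462509383/342813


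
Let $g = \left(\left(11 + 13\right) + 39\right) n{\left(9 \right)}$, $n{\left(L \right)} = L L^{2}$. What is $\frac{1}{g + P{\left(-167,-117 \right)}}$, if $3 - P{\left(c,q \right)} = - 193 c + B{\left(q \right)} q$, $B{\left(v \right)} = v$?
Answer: $\frac{1}{10} \approx 0.1$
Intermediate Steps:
$n{\left(L \right)} = L^{3}$
$P{\left(c,q \right)} = 3 - q^{2} + 193 c$ ($P{\left(c,q \right)} = 3 - \left(- 193 c + q q\right) = 3 - \left(- 193 c + q^{2}\right) = 3 - \left(q^{2} - 193 c\right) = 3 + \left(- q^{2} + 193 c\right) = 3 - q^{2} + 193 c$)
$g = 45927$ ($g = \left(\left(11 + 13\right) + 39\right) 9^{3} = \left(24 + 39\right) 729 = 63 \cdot 729 = 45927$)
$\frac{1}{g + P{\left(-167,-117 \right)}} = \frac{1}{45927 + \left(3 - \left(-117\right)^{2} + 193 \left(-167\right)\right)} = \frac{1}{45927 - 45917} = \frac{1}{10}$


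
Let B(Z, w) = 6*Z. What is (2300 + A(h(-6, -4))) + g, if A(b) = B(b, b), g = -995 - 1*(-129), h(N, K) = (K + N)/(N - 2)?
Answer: 2883/2 ≈ 1441.5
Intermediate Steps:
h(N, K) = (K + N)/(-2 + N)
g = -866 (g = -995 + 129 = -866)
A(b) = 6*b
(2300 + A(h(-6, -4))) + g = (2300 + 6*((-4 - 6)/(-2 - 6))) - 866 = (2300 + 6*(-10/(-8))) - 866 = (2300 + 6*(-⅛*(-10))) - 866 = (2300 + 6*(5/4)) - 866 = (2300 + 15/2) - 866 = 4615/2 - 866 = 2883/2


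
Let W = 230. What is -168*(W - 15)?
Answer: -36120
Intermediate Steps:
-168*(W - 15) = -168*(230 - 15) = -168*215 = -36120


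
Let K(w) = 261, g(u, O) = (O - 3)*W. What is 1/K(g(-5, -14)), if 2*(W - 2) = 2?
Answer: 1/261 ≈ 0.0038314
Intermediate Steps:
W = 3 (W = 2 + (½)*2 = 2 + 1 = 3)
g(u, O) = -9 + 3*O (g(u, O) = (O - 3)*3 = (-3 + O)*3 = -9 + 3*O)
1/K(g(-5, -14)) = 1/261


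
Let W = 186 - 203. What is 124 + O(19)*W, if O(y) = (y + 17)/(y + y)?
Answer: 2050/19 ≈ 107.89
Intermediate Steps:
W = -17
O(y) = (17 + y)/(2*y) (O(y) = (17 + y)/((2*y)) = (17 + y)*(1/(2*y)) = (17 + y)/(2*y))
124 + O(19)*W = 124 + ((½)*(17 + 19)/19)*(-17) = 124 + ((½)*(1/19)*36)*(-17) = 124 + (18/19)*(-17) = 124 - 306/19 = 2050/19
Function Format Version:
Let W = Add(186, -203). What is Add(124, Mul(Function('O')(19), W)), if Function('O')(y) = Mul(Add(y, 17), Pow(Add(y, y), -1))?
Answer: Rational(2050, 19) ≈ 107.89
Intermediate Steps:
W = -17
Function('O')(y) = Mul(Rational(1, 2), Pow(y, -1), Add(17, y)) (Function('O')(y) = Mul(Add(17, y), Pow(Mul(2, y), -1)) = Mul(Add(17, y), Mul(Rational(1, 2), Pow(y, -1))) = Mul(Rational(1, 2), Pow(y, -1), Add(17, y)))
Add(124, Mul(Function('O')(19), W)) = Add(124, Mul(Mul(Rational(1, 2), Pow(19, -1), Add(17, 19)), -17)) = Add(124, Mul(Mul(Rational(1, 2), Rational(1, 19), 36), -17)) = Add(124, Mul(Rational(18, 19), -17)) = Add(124, Rational(-306, 19)) = Rational(2050, 19)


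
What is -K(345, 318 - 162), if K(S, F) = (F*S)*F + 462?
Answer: -8396382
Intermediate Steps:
K(S, F) = 462 + S*F² (K(S, F) = S*F² + 462 = 462 + S*F²)
-K(345, 318 - 162) = -(462 + 345*(318 - 162)²) = -(462 + 345*156²) = -(462 + 345*24336) = -(462 + 8395920) = -1*8396382 = -8396382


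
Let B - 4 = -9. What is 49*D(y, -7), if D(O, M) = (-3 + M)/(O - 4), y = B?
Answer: 490/9 ≈ 54.444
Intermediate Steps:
B = -5 (B = 4 - 9 = -5)
y = -5
D(O, M) = (-3 + M)/(-4 + O)
49*D(y, -7) = 49*((-3 - 7)/(-4 - 5)) = 49*(-10/(-9)) = 49*(-1/9*(-10)) = 49*(10/9) = 490/9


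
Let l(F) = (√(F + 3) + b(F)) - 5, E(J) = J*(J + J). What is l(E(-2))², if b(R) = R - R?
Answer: (-5 + √11)² ≈ 2.8338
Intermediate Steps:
b(R) = 0
E(J) = 2*J² (E(J) = J*(2*J) = 2*J²)
l(F) = -5 + √(3 + F) (l(F) = (√(F + 3) + 0) - 5 = (√(3 + F) + 0) - 5 = √(3 + F) - 5 = -5 + √(3 + F))
l(E(-2))² = (-5 + √(3 + 2*(-2)²))² = (-5 + √(3 + 2*4))² = (-5 + √(3 + 8))² = (-5 + √11)²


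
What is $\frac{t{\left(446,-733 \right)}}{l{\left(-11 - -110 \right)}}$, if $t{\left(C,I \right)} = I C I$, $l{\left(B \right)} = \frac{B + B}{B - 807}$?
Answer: $- \frac{28276445492}{33} \approx -8.5686 \cdot 10^{8}$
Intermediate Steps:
$l{\left(B \right)} = \frac{2 B}{-807 + B}$
$t{\left(C,I \right)} = C I^{2}$ ($t{\left(C,I \right)} = C I I = C I^{2}$)
$\frac{t{\left(446,-733 \right)}}{l{\left(-11 - -110 \right)}} = \frac{446 \left(-733\right)^{2}}{2 \left(-11 - -110\right) \frac{1}{-807 - -99}} = \frac{446 \cdot 537289}{2 \left(-11 + 110\right) \frac{1}{-807 + \left(-11 + 110\right)}} = \frac{239630894}{2 \cdot 99 \frac{1}{-807 + 99}} = \frac{239630894}{2 \cdot 99 \frac{1}{-708}} = \frac{239630894}{2 \cdot 99 \left(- \frac{1}{708}\right)} = \frac{239630894}{- \frac{33}{118}} = 239630894 \left(- \frac{118}{33}\right) = - \frac{28276445492}{33}$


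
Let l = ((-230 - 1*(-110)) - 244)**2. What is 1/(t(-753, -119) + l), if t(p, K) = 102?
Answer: 1/132598 ≈ 7.5416e-6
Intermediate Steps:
l = 132496 (l = ((-230 + 110) - 244)**2 = (-120 - 244)**2 = (-364)**2 = 132496)
1/(t(-753, -119) + l) = 1/(102 + 132496) = 1/132598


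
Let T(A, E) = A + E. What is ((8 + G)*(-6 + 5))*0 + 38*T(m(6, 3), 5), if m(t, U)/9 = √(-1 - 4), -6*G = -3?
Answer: 190 + 342*I*√5 ≈ 190.0 + 764.74*I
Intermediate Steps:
G = ½ (G = -⅙*(-3) = ½ ≈ 0.50000)
m(t, U) = 9*I*√5 (m(t, U) = 9*√(-1 - 4) = 9*√(-5) = 9*(I*√5) = 9*I*√5)
((8 + G)*(-6 + 5))*0 + 38*T(m(6, 3), 5) = ((8 + ½)*(-6 + 5))*0 + 38*(9*I*√5 + 5) = ((17/2)*(-1))*0 + 38*(5 + 9*I*√5) = -17/2*0 + (190 + 342*I*√5) = 0 + (190 + 342*I*√5) = 190 + 342*I*√5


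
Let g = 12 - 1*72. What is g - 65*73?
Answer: -4805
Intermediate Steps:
g = -60 (g = 12 - 72 = -60)
g - 65*73 = -60 - 65*73 = -60 - 4745 = -4805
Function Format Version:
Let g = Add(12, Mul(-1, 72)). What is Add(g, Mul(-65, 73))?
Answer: -4805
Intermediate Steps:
g = -60 (g = Add(12, -72) = -60)
Add(g, Mul(-65, 73)) = Add(-60, Mul(-65, 73)) = Add(-60, -4745) = -4805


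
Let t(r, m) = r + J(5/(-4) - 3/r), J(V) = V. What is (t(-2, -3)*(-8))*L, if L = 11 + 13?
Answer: 336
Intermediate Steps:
L = 24
t(r, m) = -5/4 + r - 3/r (t(r, m) = r + (5/(-4) - 3/r) = r + (5*(-¼) - 3/r) = r + (-5/4 - 3/r) = -5/4 + r - 3/r)
(t(-2, -3)*(-8))*L = ((-5/4 - 2 - 3/(-2))*(-8))*24 = ((-5/4 - 2 - 3*(-½))*(-8))*24 = ((-5/4 - 2 + 3/2)*(-8))*24 = -7/4*(-8)*24 = 14*24 = 336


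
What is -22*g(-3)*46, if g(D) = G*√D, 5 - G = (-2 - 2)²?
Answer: 11132*I*√3 ≈ 19281.0*I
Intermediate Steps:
G = -11 (G = 5 - (-2 - 2)² = 5 - 1*(-4)² = 5 - 1*16 = 5 - 16 = -11)
g(D) = -11*√D
-22*g(-3)*46 = -(-242)*√(-3)*46 = -(-242)*I*√3*46 = (242*I*√3)*46 = 11132*I*√3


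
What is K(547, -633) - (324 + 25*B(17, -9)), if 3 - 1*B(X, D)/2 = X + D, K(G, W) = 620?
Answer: 546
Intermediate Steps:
B(X, D) = 6 - 2*D - 2*X (B(X, D) = 6 - 2*(X + D) = 6 - 2*(D + X) = 6 + (-2*D - 2*X) = 6 - 2*D - 2*X)
K(547, -633) - (324 + 25*B(17, -9)) = 620 - (324 + 25*(6 - 2*(-9) - 2*17)) = 620 - (324 + 25*(6 + 18 - 34)) = 620 - (324 + 25*(-10)) = 620 - (324 - 250) = 620 - 1*74 = 620 - 74 = 546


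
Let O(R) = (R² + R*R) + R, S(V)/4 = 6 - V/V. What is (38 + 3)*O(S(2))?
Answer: 33620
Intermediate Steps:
S(V) = 20 (S(V) = 4*(6 - V/V) = 4*(6 - 1*1) = 4*(6 - 1) = 4*5 = 20)
O(R) = R + 2*R² (O(R) = (R² + R²) + R = 2*R² + R = R + 2*R²)
(38 + 3)*O(S(2)) = (38 + 3)*(20*(1 + 2*20)) = 41*(20*(1 + 40)) = 41*(20*41) = 41*820 = 33620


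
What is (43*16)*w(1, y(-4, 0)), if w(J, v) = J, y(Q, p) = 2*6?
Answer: 688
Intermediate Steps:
y(Q, p) = 12
(43*16)*w(1, y(-4, 0)) = (43*16)*1 = 688*1 = 688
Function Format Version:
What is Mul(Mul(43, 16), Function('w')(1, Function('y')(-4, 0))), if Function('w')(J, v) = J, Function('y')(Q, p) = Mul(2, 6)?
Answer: 688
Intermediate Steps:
Function('y')(Q, p) = 12
Mul(Mul(43, 16), Function('w')(1, Function('y')(-4, 0))) = Mul(Mul(43, 16), 1) = Mul(688, 1) = 688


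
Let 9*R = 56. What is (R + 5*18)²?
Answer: 749956/81 ≈ 9258.7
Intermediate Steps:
R = 56/9 (R = (⅑)*56 = 56/9 ≈ 6.2222)
(R + 5*18)² = (56/9 + 5*18)² = (56/9 + 90)² = (866/9)² = 749956/81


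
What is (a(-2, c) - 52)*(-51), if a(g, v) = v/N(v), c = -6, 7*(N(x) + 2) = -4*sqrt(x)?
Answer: 186099/73 + 2142*I*sqrt(6)/73 ≈ 2549.3 + 71.874*I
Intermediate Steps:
N(x) = -2 - 4*sqrt(x)/7 (N(x) = -2 + (-4*sqrt(x))/7 = -2 - 4*sqrt(x)/7)
a(g, v) = v/(-2 - 4*sqrt(v)/7)
(a(-2, c) - 52)*(-51) = (-7*(-6)/(14 + 4*sqrt(-6)) - 52)*(-51) = (-7*(-6)/(14 + 4*(I*sqrt(6))) - 52)*(-51) = (-7*(-6)/(14 + 4*I*sqrt(6)) - 52)*(-51) = (42/(14 + 4*I*sqrt(6)) - 52)*(-51) = (-52 + 42/(14 + 4*I*sqrt(6)))*(-51) = 2652 - 2142/(14 + 4*I*sqrt(6))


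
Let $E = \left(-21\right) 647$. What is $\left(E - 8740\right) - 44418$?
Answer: $-66745$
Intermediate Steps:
$E = -13587$
$\left(E - 8740\right) - 44418 = \left(-13587 - 8740\right) - 44418 = -22327 - 44418 = -66745$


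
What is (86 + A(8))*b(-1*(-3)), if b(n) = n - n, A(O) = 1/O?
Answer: 0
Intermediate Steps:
b(n) = 0
(86 + A(8))*b(-1*(-3)) = (86 + 1/8)*0 = (86 + ⅛)*0 = (689/8)*0 = 0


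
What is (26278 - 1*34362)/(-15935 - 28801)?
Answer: 2021/11184 ≈ 0.18070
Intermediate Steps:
(26278 - 1*34362)/(-15935 - 28801) = (26278 - 34362)/(-44736) = -8084*(-1/44736) = 2021/11184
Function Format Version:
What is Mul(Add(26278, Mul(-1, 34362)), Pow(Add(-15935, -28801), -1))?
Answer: Rational(2021, 11184) ≈ 0.18070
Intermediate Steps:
Mul(Add(26278, Mul(-1, 34362)), Pow(Add(-15935, -28801), -1)) = Mul(Add(26278, -34362), Pow(-44736, -1)) = Mul(-8084, Rational(-1, 44736)) = Rational(2021, 11184)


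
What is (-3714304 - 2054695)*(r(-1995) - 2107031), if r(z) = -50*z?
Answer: 11580002081719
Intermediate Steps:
(-3714304 - 2054695)*(r(-1995) - 2107031) = (-3714304 - 2054695)*(-50*(-1995) - 2107031) = -5768999*(99750 - 2107031) = -5768999*(-2007281) = 11580002081719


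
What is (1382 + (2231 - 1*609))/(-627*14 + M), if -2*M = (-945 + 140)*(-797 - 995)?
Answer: -1502/365029 ≈ -0.0041147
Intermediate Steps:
M = -721280 (M = -(-945 + 140)*(-797 - 995)/2 = -(-805)*(-1792)/2 = -½*1442560 = -721280)
(1382 + (2231 - 1*609))/(-627*14 + M) = (1382 + (2231 - 1*609))/(-627*14 - 721280) = (1382 + (2231 - 609))/(-209*42 - 721280) = (1382 + 1622)/(-8778 - 721280) = 3004/(-730058) = 3004*(-1/730058) = -1502/365029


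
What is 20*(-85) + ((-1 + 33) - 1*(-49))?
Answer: -1619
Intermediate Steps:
20*(-85) + ((-1 + 33) - 1*(-49)) = -1700 + (32 + 49) = -1700 + 81 = -1619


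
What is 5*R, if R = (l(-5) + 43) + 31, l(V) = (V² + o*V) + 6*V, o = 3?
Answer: 270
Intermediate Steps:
l(V) = V² + 9*V (l(V) = (V² + 3*V) + 6*V = V² + 9*V)
R = 54 (R = (-5*(9 - 5) + 43) + 31 = (-5*4 + 43) + 31 = (-20 + 43) + 31 = 23 + 31 = 54)
5*R = 5*54 = 270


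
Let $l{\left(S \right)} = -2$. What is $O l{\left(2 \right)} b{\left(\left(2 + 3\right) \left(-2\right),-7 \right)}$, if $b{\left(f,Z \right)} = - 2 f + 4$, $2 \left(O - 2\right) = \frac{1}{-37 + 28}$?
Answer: $- \frac{280}{3} \approx -93.333$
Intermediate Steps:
$O = \frac{35}{18}$ ($O = 2 + \frac{1}{2 \left(-37 + 28\right)} = 2 + \frac{1}{2 \left(-9\right)} = 2 + \frac{1}{2} \left(- \frac{1}{9}\right) = 2 - \frac{1}{18} = \frac{35}{18} \approx 1.9444$)
$b{\left(f,Z \right)} = 4 - 2 f$
$O l{\left(2 \right)} b{\left(\left(2 + 3\right) \left(-2\right),-7 \right)} = \frac{35}{18} \left(-2\right) \left(4 - 2 \left(2 + 3\right) \left(-2\right)\right) = - \frac{35 \left(4 - 2 \cdot 5 \left(-2\right)\right)}{9} = - \frac{35 \left(4 - -20\right)}{9} = - \frac{35 \left(4 + 20\right)}{9} = \left(- \frac{35}{9}\right) 24 = - \frac{280}{3}$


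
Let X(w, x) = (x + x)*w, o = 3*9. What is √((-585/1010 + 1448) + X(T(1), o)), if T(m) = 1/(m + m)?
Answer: √60162266/202 ≈ 38.398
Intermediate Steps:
T(m) = 1/(2*m)
o = 27
X(w, x) = 2*w*x (X(w, x) = (2*x)*w = 2*w*x)
√((-585/1010 + 1448) + X(T(1), o)) = √((-585/1010 + 1448) + 2*((½)/1)*27) = √((-585*1/1010 + 1448) + 2*((½)*1)*27) = √((-117/202 + 1448) + 2*(½)*27) = √(292379/202 + 27) = √(297833/202) = √60162266/202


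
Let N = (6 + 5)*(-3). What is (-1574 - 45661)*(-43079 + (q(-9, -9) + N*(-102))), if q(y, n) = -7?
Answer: 1876174200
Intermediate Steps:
N = -33 (N = 11*(-3) = -33)
(-1574 - 45661)*(-43079 + (q(-9, -9) + N*(-102))) = (-1574 - 45661)*(-43079 + (-7 - 33*(-102))) = -47235*(-43079 + (-7 + 3366)) = -47235*(-43079 + 3359) = -47235*(-39720) = 1876174200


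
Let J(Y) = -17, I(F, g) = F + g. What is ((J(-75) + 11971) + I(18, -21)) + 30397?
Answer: 42348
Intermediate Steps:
((J(-75) + 11971) + I(18, -21)) + 30397 = ((-17 + 11971) + (18 - 21)) + 30397 = (11954 - 3) + 30397 = 11951 + 30397 = 42348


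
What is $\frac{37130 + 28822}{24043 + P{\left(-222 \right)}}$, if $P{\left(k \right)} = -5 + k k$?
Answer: $\frac{32976}{36661} \approx 0.89948$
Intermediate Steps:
$P{\left(k \right)} = -5 + k^{2}$
$\frac{37130 + 28822}{24043 + P{\left(-222 \right)}} = \frac{37130 + 28822}{24043 - \left(5 - \left(-222\right)^{2}\right)} = \frac{65952}{24043 + \left(-5 + 49284\right)} = \frac{65952}{24043 + 49279} = \frac{65952}{73322} = 65952 \cdot \frac{1}{73322} = \frac{32976}{36661}$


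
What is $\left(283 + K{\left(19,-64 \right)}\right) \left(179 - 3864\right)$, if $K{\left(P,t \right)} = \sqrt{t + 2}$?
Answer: $-1042855 - 3685 i \sqrt{62} \approx -1.0429 \cdot 10^{6} - 29016.0 i$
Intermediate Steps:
$K{\left(P,t \right)} = \sqrt{2 + t}$
$\left(283 + K{\left(19,-64 \right)}\right) \left(179 - 3864\right) = \left(283 + \sqrt{2 - 64}\right) \left(179 - 3864\right) = \left(283 + \sqrt{-62}\right) \left(-3685\right) = \left(283 + i \sqrt{62}\right) \left(-3685\right) = -1042855 - 3685 i \sqrt{62}$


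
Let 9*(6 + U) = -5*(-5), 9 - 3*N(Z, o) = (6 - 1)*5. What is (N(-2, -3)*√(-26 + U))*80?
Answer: -1280*I*√263/9 ≈ -2306.5*I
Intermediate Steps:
N(Z, o) = -16/3 (N(Z, o) = 3 - (6 - 1)*5/3 = 3 - 5*5/3 = 3 - ⅓*25 = 3 - 25/3 = -16/3)
U = -29/9 (U = -6 + (-5*(-5))/9 = -6 + (⅑)*25 = -6 + 25/9 = -29/9 ≈ -3.2222)
(N(-2, -3)*√(-26 + U))*80 = -16*√(-26 - 29/9)/3*80 = -16*I*√263/9*80 = -1280*I*√263/9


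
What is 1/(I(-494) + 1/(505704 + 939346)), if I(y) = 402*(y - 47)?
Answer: -1445050/314272364099 ≈ -4.5981e-6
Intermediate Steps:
I(y) = -18894 + 402*y (I(y) = 402*(-47 + y) = -18894 + 402*y)
1/(I(-494) + 1/(505704 + 939346)) = 1/((-18894 + 402*(-494)) + 1/(505704 + 939346)) = 1/((-18894 - 198588) + 1/1445050) = 1/(-217482 + 1/1445050) = 1/(-314272364099/1445050) = -1445050/314272364099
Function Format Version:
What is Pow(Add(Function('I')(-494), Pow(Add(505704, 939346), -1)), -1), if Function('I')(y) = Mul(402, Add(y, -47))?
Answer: Rational(-1445050, 314272364099) ≈ -4.5981e-6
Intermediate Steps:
Function('I')(y) = Add(-18894, Mul(402, y)) (Function('I')(y) = Mul(402, Add(-47, y)) = Add(-18894, Mul(402, y)))
Pow(Add(Function('I')(-494), Pow(Add(505704, 939346), -1)), -1) = Pow(Add(Add(-18894, Mul(402, -494)), Pow(Add(505704, 939346), -1)), -1) = Pow(Add(Add(-18894, -198588), Pow(1445050, -1)), -1) = Pow(Add(-217482, Rational(1, 1445050)), -1) = Pow(Rational(-314272364099, 1445050), -1) = Rational(-1445050, 314272364099)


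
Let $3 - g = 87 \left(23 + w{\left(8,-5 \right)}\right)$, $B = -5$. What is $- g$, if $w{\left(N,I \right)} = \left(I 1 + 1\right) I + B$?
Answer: $3303$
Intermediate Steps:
$w{\left(N,I \right)} = -5 + I \left(1 + I\right)$ ($w{\left(N,I \right)} = \left(I 1 + 1\right) I - 5 = \left(I + 1\right) I - 5 = \left(1 + I\right) I - 5 = I \left(1 + I\right) - 5 = -5 + I \left(1 + I\right)$)
$g = -3303$ ($g = 3 - 87 \left(23 - \left(10 - 25\right)\right) = 3 - 87 \left(23 - -15\right) = 3 - 87 \left(23 + 15\right) = 3 - 87 \cdot 38 = 3 - 3306 = -3303$)
$- g = \left(-1\right) \left(-3303\right) = 3303$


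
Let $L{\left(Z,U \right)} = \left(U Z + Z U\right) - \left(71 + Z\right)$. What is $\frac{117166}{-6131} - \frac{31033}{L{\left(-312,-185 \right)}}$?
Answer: $- \frac{13744143369}{709240211} \approx -19.379$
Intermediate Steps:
$L{\left(Z,U \right)} = -71 - Z + 2 U Z$ ($L{\left(Z,U \right)} = \left(U Z + U Z\right) - \left(71 + Z\right) = 2 U Z - \left(71 + Z\right) = -71 - Z + 2 U Z$)
$\frac{117166}{-6131} - \frac{31033}{L{\left(-312,-185 \right)}} = \frac{117166}{-6131} - \frac{31033}{-71 - -312 + 2 \left(-185\right) \left(-312\right)} = 117166 \left(- \frac{1}{6131}\right) - \frac{31033}{-71 + 312 + 115440} = - \frac{117166}{6131} - \frac{31033}{115681} = - \frac{13744143369}{709240211}$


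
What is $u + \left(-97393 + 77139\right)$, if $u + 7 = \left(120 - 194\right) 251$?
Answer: $-38835$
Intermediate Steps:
$u = -18581$ ($u = -7 + \left(120 - 194\right) 251 = -7 - 18574 = -18581$)
$u + \left(-97393 + 77139\right) = -18581 + \left(-97393 + 77139\right) = -18581 - 20254 = -38835$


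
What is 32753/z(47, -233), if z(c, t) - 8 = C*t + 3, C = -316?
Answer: 32753/73639 ≈ 0.44478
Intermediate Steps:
z(c, t) = 11 - 316*t (z(c, t) = 8 + (-316*t + 3) = 8 + (3 - 316*t) = 11 - 316*t)
32753/z(47, -233) = 32753/(11 - 316*(-233)) = 32753/(11 + 73628) = 32753/73639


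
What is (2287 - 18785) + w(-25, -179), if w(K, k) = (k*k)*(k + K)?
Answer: -6552862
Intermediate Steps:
w(K, k) = k**2*(K + k)
(2287 - 18785) + w(-25, -179) = (2287 - 18785) + (-179)**2*(-25 - 179) = -16498 + 32041*(-204) = -16498 - 6536364 = -6552862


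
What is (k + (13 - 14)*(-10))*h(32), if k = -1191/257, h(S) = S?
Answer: 44128/257 ≈ 171.70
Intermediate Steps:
k = -1191/257 (k = -1191*1/257 = -1191/257 ≈ -4.6342)
(k + (13 - 14)*(-10))*h(32) = (-1191/257 + (13 - 14)*(-10))*32 = (-1191/257 - 1*(-10))*32 = (-1191/257 + 10)*32 = (1379/257)*32 = 44128/257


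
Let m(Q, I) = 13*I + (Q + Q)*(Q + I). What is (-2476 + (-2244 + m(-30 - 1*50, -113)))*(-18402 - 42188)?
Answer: -1496027690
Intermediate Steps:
m(Q, I) = 13*I + 2*Q*(I + Q) (m(Q, I) = 13*I + (2*Q)*(I + Q) = 13*I + 2*Q*(I + Q))
(-2476 + (-2244 + m(-30 - 1*50, -113)))*(-18402 - 42188) = (-2476 + (-2244 + (2*(-30 - 1*50)² + 13*(-113) + 2*(-113)*(-30 - 1*50))))*(-18402 - 42188) = (-2476 + (-2244 + (2*(-30 - 50)² - 1469 + 2*(-113)*(-30 - 50))))*(-60590) = (-2476 + (-2244 + (2*(-80)² - 1469 + 2*(-113)*(-80))))*(-60590) = (-2476 + (-2244 + (2*6400 - 1469 + 18080)))*(-60590) = (-2476 + (-2244 + (12800 - 1469 + 18080)))*(-60590) = (-2476 + (-2244 + 29411))*(-60590) = (-2476 + 27167)*(-60590) = 24691*(-60590) = -1496027690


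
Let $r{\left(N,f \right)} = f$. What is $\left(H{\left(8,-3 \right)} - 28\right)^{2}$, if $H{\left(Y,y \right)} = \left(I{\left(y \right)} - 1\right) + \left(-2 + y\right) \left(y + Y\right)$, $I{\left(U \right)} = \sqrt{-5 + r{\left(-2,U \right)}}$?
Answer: $2908 - 216 i \sqrt{2} \approx 2908.0 - 305.47 i$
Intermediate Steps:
$I{\left(U \right)} = \sqrt{-5 + U}$
$H{\left(Y,y \right)} = -1 + \sqrt{-5 + y} + \left(-2 + y\right) \left(Y + y\right)$ ($H{\left(Y,y \right)} = \left(\sqrt{-5 + y} - 1\right) + \left(-2 + y\right) \left(y + Y\right) = \left(-1 + \sqrt{-5 + y}\right) + \left(-2 + y\right) \left(Y + y\right) = -1 + \sqrt{-5 + y} + \left(-2 + y\right) \left(Y + y\right)$)
$\left(H{\left(8,-3 \right)} - 28\right)^{2} = \left(\left(-1 + \left(-3\right)^{2} + \sqrt{-5 - 3} - 16 - -6 + 8 \left(-3\right)\right) - 28\right)^{2} = \left(\left(-1 + 9 + \sqrt{-8} - 16 + 6 - 24\right) - 28\right)^{2} = \left(\left(-1 + 9 + 2 i \sqrt{2} - 16 + 6 - 24\right) - 28\right)^{2} = \left(\left(-26 + 2 i \sqrt{2}\right) - 28\right)^{2} = \left(-54 + 2 i \sqrt{2}\right)^{2}$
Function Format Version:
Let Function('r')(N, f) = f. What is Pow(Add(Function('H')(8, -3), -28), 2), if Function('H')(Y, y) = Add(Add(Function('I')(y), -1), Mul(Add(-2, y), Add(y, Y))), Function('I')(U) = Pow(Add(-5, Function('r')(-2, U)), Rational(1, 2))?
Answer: Add(2908, Mul(-216, I, Pow(2, Rational(1, 2)))) ≈ Add(2908.0, Mul(-305.47, I))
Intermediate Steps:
Function('I')(U) = Pow(Add(-5, U), Rational(1, 2))
Function('H')(Y, y) = Add(-1, Pow(Add(-5, y), Rational(1, 2)), Mul(Add(-2, y), Add(Y, y))) (Function('H')(Y, y) = Add(Add(Pow(Add(-5, y), Rational(1, 2)), -1), Mul(Add(-2, y), Add(y, Y))) = Add(Add(-1, Pow(Add(-5, y), Rational(1, 2))), Mul(Add(-2, y), Add(Y, y))) = Add(-1, Pow(Add(-5, y), Rational(1, 2)), Mul(Add(-2, y), Add(Y, y))))
Pow(Add(Function('H')(8, -3), -28), 2) = Pow(Add(Add(-1, Pow(-3, 2), Pow(Add(-5, -3), Rational(1, 2)), Mul(-2, 8), Mul(-2, -3), Mul(8, -3)), -28), 2) = Pow(Add(Add(-1, 9, Pow(-8, Rational(1, 2)), -16, 6, -24), -28), 2) = Pow(Add(Add(-1, 9, Mul(2, I, Pow(2, Rational(1, 2))), -16, 6, -24), -28), 2) = Pow(Add(Add(-26, Mul(2, I, Pow(2, Rational(1, 2)))), -28), 2) = Pow(Add(-54, Mul(2, I, Pow(2, Rational(1, 2)))), 2)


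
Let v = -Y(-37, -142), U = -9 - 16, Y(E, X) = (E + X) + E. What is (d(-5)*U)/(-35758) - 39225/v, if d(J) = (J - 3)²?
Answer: -233710325/1287288 ≈ -181.55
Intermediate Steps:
Y(E, X) = X + 2*E
d(J) = (-3 + J)²
U = -25
v = 216 (v = -(-142 + 2*(-37)) = -(-142 - 74) = -1*(-216) = 216)
(d(-5)*U)/(-35758) - 39225/v = ((-3 - 5)²*(-25))/(-35758) - 39225/216 = ((-8)²*(-25))*(-1/35758) - 39225*1/216 = (64*(-25))*(-1/35758) - 13075/72 = -1600*(-1/35758) - 13075/72 = 800/17879 - 13075/72 = -233710325/1287288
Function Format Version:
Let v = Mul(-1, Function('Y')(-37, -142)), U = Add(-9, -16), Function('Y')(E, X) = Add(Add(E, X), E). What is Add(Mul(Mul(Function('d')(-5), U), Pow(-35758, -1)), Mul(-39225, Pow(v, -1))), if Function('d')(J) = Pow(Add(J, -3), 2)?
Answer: Rational(-233710325, 1287288) ≈ -181.55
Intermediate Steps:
Function('Y')(E, X) = Add(X, Mul(2, E))
Function('d')(J) = Pow(Add(-3, J), 2)
U = -25
v = 216 (v = Mul(-1, Add(-142, Mul(2, -37))) = Mul(-1, Add(-142, -74)) = Mul(-1, -216) = 216)
Add(Mul(Mul(Function('d')(-5), U), Pow(-35758, -1)), Mul(-39225, Pow(v, -1))) = Add(Mul(Mul(Pow(Add(-3, -5), 2), -25), Pow(-35758, -1)), Mul(-39225, Pow(216, -1))) = Add(Mul(Mul(Pow(-8, 2), -25), Rational(-1, 35758)), Mul(-39225, Rational(1, 216))) = Add(Mul(Mul(64, -25), Rational(-1, 35758)), Rational(-13075, 72)) = Add(Mul(-1600, Rational(-1, 35758)), Rational(-13075, 72)) = Add(Rational(800, 17879), Rational(-13075, 72)) = Rational(-233710325, 1287288)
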